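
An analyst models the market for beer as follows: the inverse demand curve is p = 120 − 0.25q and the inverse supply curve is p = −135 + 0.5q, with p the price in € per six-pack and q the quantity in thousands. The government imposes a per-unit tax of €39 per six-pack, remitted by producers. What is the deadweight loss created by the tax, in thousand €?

Deadweight loss = €1014 thousand.

Inverting to q(p) form: qd = 480 − 4p; qs = 2p + 270.
Before the tax: set 480 − 4p = 2p + 270 → p* = €35, q* = 340.
With the tax collected from producers, supply shifts: qs = 2(p − 39) + 270.
Solving gives q = 288 with buyers paying €48 and producers receiving €9 (the €39 wedge).
Quantity falls by |ΔQ| = |340 − 288| = 52.
DWL = ½ · t · |ΔQ| = ½ · 39 · 52 = €1014.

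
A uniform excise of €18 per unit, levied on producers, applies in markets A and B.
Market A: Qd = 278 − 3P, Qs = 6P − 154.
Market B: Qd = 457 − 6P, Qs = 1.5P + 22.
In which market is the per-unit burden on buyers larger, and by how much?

Market A: pre-tax P* = €48, Q* = 134; post-tax Q = 98; per-unit burden on buyers = €12.
Market B: pre-tax P* = €58, Q* = 109; post-tax Q = 87.4; per-unit burden on buyers = €3.6.
Difference: €12 vs €3.6 → market A is larger by €8.4.

Market A, by €8.4.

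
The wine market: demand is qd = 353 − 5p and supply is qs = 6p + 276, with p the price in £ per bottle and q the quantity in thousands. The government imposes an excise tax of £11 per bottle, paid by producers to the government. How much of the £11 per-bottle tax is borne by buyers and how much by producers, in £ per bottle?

Before the tax: set 353 − 5p = 6p + 276 → p* = £7, q* = 318.
With the tax collected from producers, supply shifts: qs = 6(p − 11) + 276.
Solving gives q = 288 with buyers paying £13 and producers receiving £2 (the £11 wedge).
Burden on buyers: £6; on producers: £5. (They sum to £11.)
The less price-elastic side of the market bears the larger share of a per-unit tax.

Buyers bear £6 per bottle; producers bear £5 per bottle.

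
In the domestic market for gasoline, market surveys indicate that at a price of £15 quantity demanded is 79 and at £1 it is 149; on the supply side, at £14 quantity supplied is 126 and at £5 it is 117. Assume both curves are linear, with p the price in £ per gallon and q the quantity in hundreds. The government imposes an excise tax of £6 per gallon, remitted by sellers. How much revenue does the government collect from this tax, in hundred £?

Tax revenue = £684 hundred.

Demand slope: (149 − 79)/(1 − 15) = -5, so qd = 154 − 5p.
Supply slope: (117 − 126)/(5 − 14) = 1, so qs = p + 112.
Without the tax, 154 − 5p = p + 112 gives 6p = 42, so p* = £7 and q* = 119.
With the tax collected from sellers, supply shifts: qs = (p − 6) + 112.
New equilibrium: consumers pay £8, sellers receive £2, q = 114. (Wedge: pb − ps = 6.)
Revenue = t · Q = 6 · 114 = £684.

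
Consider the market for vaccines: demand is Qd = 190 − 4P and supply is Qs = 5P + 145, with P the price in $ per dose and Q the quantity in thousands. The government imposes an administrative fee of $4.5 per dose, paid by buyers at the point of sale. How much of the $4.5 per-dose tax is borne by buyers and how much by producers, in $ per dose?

Buyers bear $2.5 per dose; producers bear $2 per dose.

Before the tax: set 190 − 4P = 5P + 145 → P* = $5, Q* = 170.
With the tax collected from buyers, demand (in seller-price terms) shifts: Qd = 190 − 4(P + 4.5).
New equilibrium: buyers pay $7.5, producers receive $3, Q = 160. (Wedge: Pb − Ps = 4.5.)
Burden on buyers: $2.5; on producers: $2. (They sum to $4.5.)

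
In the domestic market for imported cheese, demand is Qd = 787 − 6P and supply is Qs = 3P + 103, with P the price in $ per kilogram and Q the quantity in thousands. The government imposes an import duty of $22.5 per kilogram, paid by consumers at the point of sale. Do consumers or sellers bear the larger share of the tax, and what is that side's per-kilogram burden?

Before the tax: set 787 − 6P = 3P + 103 → P* = $76, Q* = 331.
With the tax collected from consumers, demand (in seller-price terms) shifts: Qd = 787 − 6(P + 22.5).
New equilibrium: consumers pay $83.5, sellers receive $61, Q = 286. (Wedge: Pb − Ps = 22.5.)
Per-kilogram burden: consumers $7.5, sellers $15.
Sellers take the larger share because supply is less price-elastic here (demand slope 6 vs supply slope 3).
The less price-elastic side of the market bears the larger share of a per-unit tax.

Sellers bear the larger share: $15 per kilogram.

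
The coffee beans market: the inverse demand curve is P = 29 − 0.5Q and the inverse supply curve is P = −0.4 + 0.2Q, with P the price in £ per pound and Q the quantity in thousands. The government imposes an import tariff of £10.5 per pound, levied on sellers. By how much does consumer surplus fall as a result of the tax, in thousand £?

Rewrite in direct form: Qd = 58 − 2P and Qs = 5P + 2.
Without the tax, 58 − 2P = 5P + 2 gives 7P = 56, so P* = £8 and Q* = 42.
With the tax collected from sellers, supply shifts: Qs = 5(P − 10.5) + 2.
New equilibrium: buyers pay £15.5, sellers receive £5, Q = 27. (Wedge: Pb − Ps = 10.5.)
ΔCS is the trapezoid between Q = 27 and Q = 42 of height £7.5: ½ · (42 + 27) · 7.5 = £258.75.

Consumer surplus falls by £258.75 thousand.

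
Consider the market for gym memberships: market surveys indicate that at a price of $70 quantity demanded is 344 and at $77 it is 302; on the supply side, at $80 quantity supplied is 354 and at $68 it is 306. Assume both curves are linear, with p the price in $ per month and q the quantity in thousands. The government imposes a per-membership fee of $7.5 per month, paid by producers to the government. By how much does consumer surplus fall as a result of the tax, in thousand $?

Consumer surplus falls by $951 thousand.

Demand slope: (302 − 344)/(77 − 70) = -6, so qd = 764 − 6p.
Supply slope: (306 − 354)/(68 − 80) = 4, so qs = 4p + 34.
Without the tax, 764 − 6p = 4p + 34 gives 10p = 730, so p* = $73 and q* = 326.
With the tax collected from producers, supply shifts: qs = 4(p − 7.5) + 34.
Solving gives q = 308 with consumers paying $76 and producers receiving $68.5 (the $7.5 wedge).
ΔCS is the trapezoid between Q = 308 and Q = 326 of height $3: ½ · (326 + 308) · 3 = $951.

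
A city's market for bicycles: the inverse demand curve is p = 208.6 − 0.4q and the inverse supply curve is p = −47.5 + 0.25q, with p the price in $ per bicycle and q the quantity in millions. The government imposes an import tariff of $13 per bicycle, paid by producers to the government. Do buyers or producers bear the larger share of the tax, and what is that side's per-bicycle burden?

Buyers bear the larger share: $8 per bicycle.

Inverting to q(p) form: qd = 521.5 − 2.5p; qs = 4p + 190.
Before the tax: set 521.5 − 2.5p = 4p + 190 → p* = $51, q* = 394.
With the tax collected from producers, supply shifts: qs = 4(p − 13) + 190.
Solving gives q = 374 with buyers paying $59 and producers receiving $46 (the $13 wedge).
Per-bicycle burden: buyers $8, producers $5.
Buyers take the larger share because demand is less price-elastic here (demand slope 2.5 vs supply slope 4).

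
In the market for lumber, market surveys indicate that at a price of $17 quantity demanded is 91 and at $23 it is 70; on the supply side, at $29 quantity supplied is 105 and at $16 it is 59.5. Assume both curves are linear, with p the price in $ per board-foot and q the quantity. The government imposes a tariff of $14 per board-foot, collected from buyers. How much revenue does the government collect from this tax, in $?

Tax revenue = $735.

Demand slope: (70 − 91)/(23 − 17) = -3.5, so qd = 150.5 − 3.5p.
Supply slope: (59.5 − 105)/(16 − 29) = 3.5, so qs = 3.5p + 3.5.
Without the tax, 150.5 − 3.5p = 3.5p + 3.5 gives 7p = 147, so p* = $21 and q* = 77.
With the tax collected from buyers, demand (in seller-price terms) shifts: qd = 150.5 − 3.5(p + 14).
New equilibrium: buyers pay $28, sellers receive $14, q = 52.5. (Wedge: pb − ps = 14.)
Revenue = t · Q = 14 · 52.5 = $735.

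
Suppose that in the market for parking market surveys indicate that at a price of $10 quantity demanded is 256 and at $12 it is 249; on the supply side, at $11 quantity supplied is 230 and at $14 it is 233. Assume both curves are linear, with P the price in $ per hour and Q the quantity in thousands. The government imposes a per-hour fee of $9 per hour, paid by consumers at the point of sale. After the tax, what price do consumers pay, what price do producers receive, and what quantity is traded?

Demand slope: (249 − 256)/(12 − 10) = -3.5, so Qd = 291 − 3.5P.
Supply slope: (233 − 230)/(14 − 11) = 1, so Qs = P + 219.
Before the tax: set 291 − 3.5P = P + 219 → P* = $16, Q* = 235.
With the tax collected from consumers, demand (in seller-price terms) shifts: Qd = 291 − 3.5(P + 9).
New equilibrium: consumers pay $18, producers receive $9, Q = 228. (Wedge: Pb − Ps = 9.)

Consumers pay $18; producers receive $9; quantity = 228.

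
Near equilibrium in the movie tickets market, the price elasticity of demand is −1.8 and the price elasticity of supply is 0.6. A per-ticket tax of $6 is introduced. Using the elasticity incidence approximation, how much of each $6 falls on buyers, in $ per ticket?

Buyers bear ≈ $1.5 per ticket.

Incidence ratio: buyers' share ≈ εs / (εs + |εd|) = 0.6 / (0.6 + 1.8) = 0.25.
So buyers bear ≈ 0.25 × $6 = $1.5; producers bear $4.5.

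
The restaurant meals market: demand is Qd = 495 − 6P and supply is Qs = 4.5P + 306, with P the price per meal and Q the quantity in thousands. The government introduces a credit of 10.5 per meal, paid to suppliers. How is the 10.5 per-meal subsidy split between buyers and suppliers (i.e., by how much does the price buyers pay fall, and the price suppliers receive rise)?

Buyers gain 4.5 per meal; suppliers gain 6 per meal.

Before the subsidy: set 495 − 6P = 4.5P + 306 → P* = 18, Q* = 387.
With a per-unit subsidy paid to suppliers, each receives P + 10.5 per unit sold, so supply becomes Qs = 4.5(P + 10.5) + 306.
Solving gives Q = 414 with buyers paying 13.5 and suppliers receiving 24 (the 10.5 wedge).
Gain to buyers: 4.5; to suppliers: 6. (They sum to 10.5.)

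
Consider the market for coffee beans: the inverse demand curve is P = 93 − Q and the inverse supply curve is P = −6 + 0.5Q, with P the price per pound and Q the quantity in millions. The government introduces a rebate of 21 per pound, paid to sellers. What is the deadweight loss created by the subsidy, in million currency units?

Deadweight loss = 147 million.

Inverting to Q(P) form: Qd = 93 − P; Qs = 2P + 12.
Before the subsidy: set 93 − P = 2P + 12 → P* = 27, Q* = 66.
With a per-unit subsidy paid to sellers, each receives P + 21 per unit sold, so supply becomes Qs = 2(P + 21) + 12.
Solving gives Q = 80 with consumers paying 13 and sellers receiving 34 (the 21 wedge).
Quantity rises by |ΔQ| = |66 − 80| = 14.
DWL = ½ · t · |ΔQ| = ½ · 21 · 14 = 147.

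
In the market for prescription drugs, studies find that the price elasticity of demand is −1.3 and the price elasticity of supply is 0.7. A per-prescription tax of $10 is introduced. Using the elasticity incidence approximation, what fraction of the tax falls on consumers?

Incidence ratio: consumers' share ≈ εs / (εs + |εd|) = 0.7 / (0.7 + 1.3) = 0.35.
Supply is the less elastic side, so consumers bear the smaller share.

Consumers' share ≈ 0.35.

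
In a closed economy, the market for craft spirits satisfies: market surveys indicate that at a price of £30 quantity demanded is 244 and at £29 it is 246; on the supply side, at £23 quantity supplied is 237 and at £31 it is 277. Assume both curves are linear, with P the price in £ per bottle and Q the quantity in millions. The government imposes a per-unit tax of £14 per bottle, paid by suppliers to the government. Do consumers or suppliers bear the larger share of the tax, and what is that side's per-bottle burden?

Demand slope: (246 − 244)/(29 − 30) = -2, so Qd = 304 − 2P.
Supply slope: (277 − 237)/(31 − 23) = 5, so Qs = 5P + 122.
Before the tax: set 304 − 2P = 5P + 122 → P* = £26, Q* = 252.
With the tax collected from suppliers, supply shifts: Qs = 5(P − 14) + 122.
Solving gives Q = 232 with consumers paying £36 and suppliers receiving £22 (the £14 wedge).
Per-bottle burden: consumers £10, suppliers £4.
Consumers take the larger share because demand is less price-elastic here (demand slope 2 vs supply slope 5).
The less price-elastic side of the market bears the larger share of a per-unit tax.

Consumers bear the larger share: £10 per bottle.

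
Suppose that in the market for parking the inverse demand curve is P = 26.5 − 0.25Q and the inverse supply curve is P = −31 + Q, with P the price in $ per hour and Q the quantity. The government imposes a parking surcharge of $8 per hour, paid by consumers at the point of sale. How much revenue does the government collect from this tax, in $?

Inverting to Q(P) form: Qd = 106 − 4P; Qs = P + 31.
Before the tax: set 106 − 4P = P + 31 → P* = $15, Q* = 46.
With the tax collected from consumers, demand (in seller-price terms) shifts: Qd = 106 − 4(P + 8).
Solving gives Q = 39.6 with consumers paying $16.6 and producers receiving $8.6 (the $8 wedge).
Revenue = t · Q = 8 · 39.6 = $316.8.

Tax revenue = $316.8.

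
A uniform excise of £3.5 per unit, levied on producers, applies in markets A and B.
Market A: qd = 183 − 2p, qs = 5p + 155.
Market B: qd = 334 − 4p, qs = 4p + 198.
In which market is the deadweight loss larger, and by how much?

Market A: pre-tax p* = £4, q* = 175; post-tax q = 170; deadweight loss = £8.75.
Market B: pre-tax p* = £17, q* = 266; post-tax q = 259; deadweight loss = £12.25.
Difference: £8.75 vs £12.25 → market B is larger by £3.5.

Market B, by £3.5.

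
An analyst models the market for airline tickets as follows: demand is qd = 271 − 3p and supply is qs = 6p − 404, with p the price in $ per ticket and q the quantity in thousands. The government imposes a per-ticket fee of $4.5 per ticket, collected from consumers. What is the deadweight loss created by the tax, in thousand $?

Deadweight loss = $20.25 thousand.

Before the tax: set 271 − 3p = 6p − 404 → p* = $75, q* = 46.
With the tax collected from consumers, demand (in seller-price terms) shifts: qd = 271 − 3(p + 4.5).
Solving gives q = 37 with consumers paying $78 and producers receiving $73.5 (the $4.5 wedge).
Quantity falls by |ΔQ| = |46 − 37| = 9.
DWL = ½ · t · |ΔQ| = ½ · 4.5 · 9 = $20.25.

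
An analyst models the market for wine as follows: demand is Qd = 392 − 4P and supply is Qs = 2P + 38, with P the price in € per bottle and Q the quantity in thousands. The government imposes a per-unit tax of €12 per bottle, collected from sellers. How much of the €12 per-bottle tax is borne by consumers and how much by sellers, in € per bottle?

Without the tax, 392 − 4P = 2P + 38 gives 6P = 354, so P* = €59 and Q* = 156.
With the tax collected from sellers, supply shifts: Qs = 2(P − 12) + 38.
Solving gives Q = 140 with consumers paying €63 and sellers receiving €51 (the €12 wedge).
Burden on consumers: €4; on sellers: €8. (They sum to €12.)
The less price-elastic side of the market bears the larger share of a per-unit tax.

Consumers bear €4 per bottle; sellers bear €8 per bottle.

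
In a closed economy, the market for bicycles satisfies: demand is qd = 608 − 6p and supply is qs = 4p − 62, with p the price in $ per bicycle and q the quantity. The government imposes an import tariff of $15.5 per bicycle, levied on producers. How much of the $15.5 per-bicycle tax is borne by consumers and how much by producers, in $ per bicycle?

Before the tax: set 608 − 6p = 4p − 62 → p* = $67, q* = 206.
With the tax collected from producers, supply shifts: qs = 4(p − 15.5) − 62.
Solving gives q = 168.8 with consumers paying $73.2 and producers receiving $57.7 (the $15.5 wedge).
Burden on consumers: $6.2; on producers: $9.3. (They sum to $15.5.)

Consumers bear $6.2 per bicycle; producers bear $9.3 per bicycle.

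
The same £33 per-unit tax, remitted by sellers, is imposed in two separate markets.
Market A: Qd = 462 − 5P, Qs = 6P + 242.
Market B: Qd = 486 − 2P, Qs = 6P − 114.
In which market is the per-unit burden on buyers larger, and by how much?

Market B, by £6.75.

Market A: pre-tax P* = £20, Q* = 362; post-tax Q = 272; per-unit burden on buyers = £18.
Market B: pre-tax P* = £75, Q* = 336; post-tax Q = 286.5; per-unit burden on buyers = £24.75.
Difference: £18 vs £24.75 → market B is larger by £6.75.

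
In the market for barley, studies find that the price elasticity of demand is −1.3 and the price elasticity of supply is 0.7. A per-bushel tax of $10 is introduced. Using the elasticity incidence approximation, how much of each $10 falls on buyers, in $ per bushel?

Incidence ratio: buyers' share ≈ εs / (εs + |εd|) = 0.7 / (0.7 + 1.3) = 0.35.
So buyers bear ≈ 0.35 × $10 = $3.5; sellers bear $6.5.

Buyers bear ≈ $3.5 per bushel.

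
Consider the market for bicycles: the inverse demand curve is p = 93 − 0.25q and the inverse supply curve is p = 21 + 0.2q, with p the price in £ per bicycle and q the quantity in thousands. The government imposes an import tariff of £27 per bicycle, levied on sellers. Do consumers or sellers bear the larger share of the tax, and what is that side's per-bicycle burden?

Consumers bear the larger share: £15 per bicycle.

Rewrite in direct form: qd = 372 − 4p and qs = 5p − 105.
Before the tax: set 372 − 4p = 5p − 105 → p* = £53, q* = 160.
With the tax collected from sellers, supply shifts: qs = 5(p − 27) − 105.
New equilibrium: consumers pay £68, sellers receive £41, q = 100. (Wedge: pb − ps = 27.)
Per-bicycle burden: consumers £15, sellers £12.
Consumers take the larger share because demand is less price-elastic here (demand slope 4 vs supply slope 5).
The less price-elastic side of the market bears the larger share of a per-unit tax.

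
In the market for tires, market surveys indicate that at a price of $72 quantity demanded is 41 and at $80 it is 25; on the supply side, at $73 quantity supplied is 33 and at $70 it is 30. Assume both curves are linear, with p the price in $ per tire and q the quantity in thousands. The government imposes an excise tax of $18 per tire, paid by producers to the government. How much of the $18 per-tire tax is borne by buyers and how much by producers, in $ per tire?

Demand slope: (25 − 41)/(80 − 72) = -2, so qd = 185 − 2p.
Supply slope: (30 − 33)/(70 − 73) = 1, so qs = p − 40.
Without the tax, 185 − 2p = p − 40 gives 3p = 225, so p* = $75 and q* = 35.
With the tax collected from producers, supply shifts: qs = (p − 18) − 40.
New equilibrium: buyers pay $81, producers receive $63, q = 23. (Wedge: pb − ps = 18.)
Burden on buyers: $6; on producers: $12. (They sum to $18.)
The less price-elastic side of the market bears the larger share of a per-unit tax.

Buyers bear $6 per tire; producers bear $12 per tire.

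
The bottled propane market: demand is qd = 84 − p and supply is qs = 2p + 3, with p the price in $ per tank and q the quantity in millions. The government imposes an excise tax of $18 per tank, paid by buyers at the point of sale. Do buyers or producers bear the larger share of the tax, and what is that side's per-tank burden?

Without the tax, 84 − p = 2p + 3 gives 3p = 81, so p* = $27 and q* = 57.
With the tax collected from buyers, demand (in seller-price terms) shifts: qd = 84 − (p + 18).
Solving gives q = 45 with buyers paying $39 and producers receiving $21 (the $18 wedge).
Per-tank burden: buyers $12, producers $6.
Buyers take the larger share because demand is less price-elastic here (demand slope 1 vs supply slope 2).
The less price-elastic side of the market bears the larger share of a per-unit tax.

Buyers bear the larger share: $12 per tank.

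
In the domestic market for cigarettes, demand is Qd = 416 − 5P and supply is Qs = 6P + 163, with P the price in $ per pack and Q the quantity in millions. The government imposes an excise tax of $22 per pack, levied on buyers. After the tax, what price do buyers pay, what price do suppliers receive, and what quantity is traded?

Buyers pay $35; suppliers receive $13; quantity = 241.

Without the tax, 416 − 5P = 6P + 163 gives 11P = 253, so P* = $23 and Q* = 301.
With the tax collected from buyers, demand (in seller-price terms) shifts: Qd = 416 − 5(P + 22).
New equilibrium: buyers pay $35, suppliers receive $13, Q = 241. (Wedge: Pb − Ps = 22.)
The less price-elastic side of the market bears the larger share of a per-unit tax.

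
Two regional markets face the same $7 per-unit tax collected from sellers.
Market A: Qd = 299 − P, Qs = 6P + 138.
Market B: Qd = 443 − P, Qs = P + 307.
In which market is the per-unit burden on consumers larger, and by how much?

Market A, by $2.5.

Market A: pre-tax P* = $23, Q* = 276; post-tax Q = 270; per-unit burden on consumers = $6.
Market B: pre-tax P* = $68, Q* = 375; post-tax Q = 371.5; per-unit burden on consumers = $3.5.
Difference: $6 vs $3.5 → market A is larger by $2.5.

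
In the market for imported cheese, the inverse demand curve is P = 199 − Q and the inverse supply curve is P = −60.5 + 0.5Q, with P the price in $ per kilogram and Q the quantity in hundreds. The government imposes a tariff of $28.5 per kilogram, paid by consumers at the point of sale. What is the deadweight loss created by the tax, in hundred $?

Deadweight loss = $270.75 hundred.

Inverting to Q(P) form: Qd = 199 − P; Qs = 2P + 121.
Without the tax, 199 − P = 2P + 121 gives 3P = 78, so P* = $26 and Q* = 173.
With the tax collected from consumers, demand (in seller-price terms) shifts: Qd = 199 − (P + 28.5).
Solving gives Q = 154 with consumers paying $45 and sellers receiving $16.5 (the $28.5 wedge).
Quantity falls by |ΔQ| = |173 − 154| = 19.
DWL = ½ · t · |ΔQ| = ½ · 28.5 · 19 = $270.75.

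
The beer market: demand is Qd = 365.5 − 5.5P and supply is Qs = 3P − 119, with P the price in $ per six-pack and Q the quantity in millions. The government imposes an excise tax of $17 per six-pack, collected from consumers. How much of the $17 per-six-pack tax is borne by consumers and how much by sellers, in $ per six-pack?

Before the tax: set 365.5 − 5.5P = 3P − 119 → P* = $57, Q* = 52.
With the tax collected from consumers, demand (in seller-price terms) shifts: Qd = 365.5 − 5.5(P + 17).
Solving gives Q = 19 with consumers paying $63 and sellers receiving $46 (the $17 wedge).
Burden on consumers: $6; on sellers: $11. (They sum to $17.)

Consumers bear $6 per six-pack; sellers bear $11 per six-pack.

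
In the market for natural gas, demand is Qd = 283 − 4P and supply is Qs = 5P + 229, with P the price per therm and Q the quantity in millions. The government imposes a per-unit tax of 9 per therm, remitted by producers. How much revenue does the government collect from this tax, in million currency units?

Tax revenue = 2151 million.

Without the tax, 283 − 4P = 5P + 229 gives 9P = 54, so P* = 6 and Q* = 259.
With the tax collected from producers, supply shifts: Qs = 5(P − 9) + 229.
Solving gives Q = 239 with buyers paying 11 and producers receiving 2 (the 9 wedge).
Revenue = t · Q = 9 · 239 = 2151.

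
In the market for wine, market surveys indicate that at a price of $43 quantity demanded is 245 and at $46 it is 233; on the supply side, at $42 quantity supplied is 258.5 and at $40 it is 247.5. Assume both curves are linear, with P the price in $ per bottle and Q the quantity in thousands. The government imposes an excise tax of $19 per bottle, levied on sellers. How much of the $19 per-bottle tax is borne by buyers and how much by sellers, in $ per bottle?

Buyers bear $11 per bottle; sellers bear $8 per bottle.

Demand slope: (233 − 245)/(46 − 43) = -4, so Qd = 417 − 4P.
Supply slope: (247.5 − 258.5)/(40 − 42) = 5.5, so Qs = 5.5P + 27.5.
Without the tax, 417 − 4P = 5.5P + 27.5 gives 9.5P = 389.5, so P* = $41 and Q* = 253.
With the tax collected from sellers, supply shifts: Qs = 5.5(P − 19) + 27.5.
Solving gives Q = 209 with buyers paying $52 and sellers receiving $33 (the $19 wedge).
Burden on buyers: $11; on sellers: $8. (They sum to $19.)
The less price-elastic side of the market bears the larger share of a per-unit tax.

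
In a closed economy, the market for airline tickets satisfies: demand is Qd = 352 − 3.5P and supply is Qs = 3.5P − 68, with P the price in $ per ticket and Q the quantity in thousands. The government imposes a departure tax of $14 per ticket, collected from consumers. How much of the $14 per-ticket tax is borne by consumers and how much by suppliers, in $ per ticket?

Consumers bear $7 per ticket; suppliers bear $7 per ticket.

Without the tax, 352 − 3.5P = 3.5P − 68 gives 7P = 420, so P* = $60 and Q* = 142.
With the tax collected from consumers, demand (in seller-price terms) shifts: Qd = 352 − 3.5(P + 14).
Solving gives Q = 117.5 with consumers paying $67 and suppliers receiving $53 (the $14 wedge).
Burden on consumers: $7; on suppliers: $7. (They sum to $14.)
The less price-elastic side of the market bears the larger share of a per-unit tax.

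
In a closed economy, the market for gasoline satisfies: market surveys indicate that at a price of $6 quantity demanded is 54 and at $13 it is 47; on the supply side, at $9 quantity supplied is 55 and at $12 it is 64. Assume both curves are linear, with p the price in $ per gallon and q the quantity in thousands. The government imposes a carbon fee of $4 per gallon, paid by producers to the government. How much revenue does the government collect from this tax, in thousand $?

Tax revenue = $196 thousand.

Demand slope: (47 − 54)/(13 − 6) = -1, so qd = 60 − p.
Supply slope: (64 − 55)/(12 − 9) = 3, so qs = 3p + 28.
Without the tax, 60 − p = 3p + 28 gives 4p = 32, so p* = $8 and q* = 52.
With the tax collected from producers, supply shifts: qs = 3(p − 4) + 28.
Solving gives q = 49 with consumers paying $11 and producers receiving $7 (the $4 wedge).
Revenue = t · Q = 4 · 49 = $196.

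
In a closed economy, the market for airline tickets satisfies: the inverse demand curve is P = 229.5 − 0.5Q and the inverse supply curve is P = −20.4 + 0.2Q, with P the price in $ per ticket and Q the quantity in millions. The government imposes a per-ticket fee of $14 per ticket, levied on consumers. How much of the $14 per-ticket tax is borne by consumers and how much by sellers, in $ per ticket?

Inverting to Q(P) form: Qd = 459 − 2P; Qs = 5P + 102.
Without the tax, 459 − 2P = 5P + 102 gives 7P = 357, so P* = $51 and Q* = 357.
With the tax collected from consumers, demand (in seller-price terms) shifts: Qd = 459 − 2(P + 14).
Solving gives Q = 337 with consumers paying $61 and sellers receiving $47 (the $14 wedge).
Burden on consumers: $10; on sellers: $4. (They sum to $14.)
The less price-elastic side of the market bears the larger share of a per-unit tax.

Consumers bear $10 per ticket; sellers bear $4 per ticket.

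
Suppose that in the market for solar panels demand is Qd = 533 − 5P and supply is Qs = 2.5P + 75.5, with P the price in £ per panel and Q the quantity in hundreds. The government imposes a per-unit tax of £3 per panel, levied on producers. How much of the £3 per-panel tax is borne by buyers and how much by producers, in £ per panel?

Before the tax: set 533 − 5P = 2.5P + 75.5 → P* = £61, Q* = 228.
With the tax collected from producers, supply shifts: Qs = 2.5(P − 3) + 75.5.
Solving gives Q = 223 with buyers paying £62 and producers receiving £59 (the £3 wedge).
Burden on buyers: £1; on producers: £2. (They sum to £3.)

Buyers bear £1 per panel; producers bear £2 per panel.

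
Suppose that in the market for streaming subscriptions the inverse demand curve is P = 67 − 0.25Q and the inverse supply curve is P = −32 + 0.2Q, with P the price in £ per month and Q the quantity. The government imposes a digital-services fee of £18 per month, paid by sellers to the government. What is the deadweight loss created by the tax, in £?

Deadweight loss = £360.

Inverting to Q(P) form: Qd = 268 − 4P; Qs = 5P + 160.
Without the tax, 268 − 4P = 5P + 160 gives 9P = 108, so P* = £12 and Q* = 220.
With the tax collected from sellers, supply shifts: Qs = 5(P − 18) + 160.
New equilibrium: consumers pay £22, sellers receive £4, Q = 180. (Wedge: Pb − Ps = 18.)
Quantity falls by |ΔQ| = |220 − 180| = 40.
DWL = ½ · t · |ΔQ| = ½ · 18 · 40 = £360.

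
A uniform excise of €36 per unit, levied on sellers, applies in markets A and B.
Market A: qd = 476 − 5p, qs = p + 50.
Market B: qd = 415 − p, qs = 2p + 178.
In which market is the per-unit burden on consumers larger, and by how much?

Market A: pre-tax p* = €71, q* = 121; post-tax q = 91; per-unit burden on consumers = €6.
Market B: pre-tax p* = €79, q* = 336; post-tax q = 312; per-unit burden on consumers = €24.
Difference: €6 vs €24 → market B is larger by €18.

Market B, by €18.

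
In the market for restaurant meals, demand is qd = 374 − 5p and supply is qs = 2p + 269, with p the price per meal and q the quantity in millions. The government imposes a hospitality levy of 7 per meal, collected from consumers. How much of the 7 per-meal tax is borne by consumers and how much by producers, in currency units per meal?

Consumers bear 2 per meal; producers bear 5 per meal.

Without the tax, 374 − 5p = 2p + 269 gives 7p = 105, so p* = 15 and q* = 299.
With the tax collected from consumers, demand (in seller-price terms) shifts: qd = 374 − 5(p + 7).
New equilibrium: consumers pay 17, producers receive 10, q = 289. (Wedge: pb − ps = 7.)
Burden on consumers: 2; on producers: 5. (They sum to 7.)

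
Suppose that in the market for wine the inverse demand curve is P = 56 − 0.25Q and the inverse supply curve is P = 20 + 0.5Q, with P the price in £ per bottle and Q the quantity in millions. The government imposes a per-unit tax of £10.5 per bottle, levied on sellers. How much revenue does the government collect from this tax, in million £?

Rewrite in direct form: Qd = 224 − 4P and Qs = 2P − 40.
Before the tax: set 224 − 4P = 2P − 40 → P* = £44, Q* = 48.
With the tax collected from sellers, supply shifts: Qs = 2(P − 10.5) − 40.
Solving gives Q = 34 with consumers paying £47.5 and sellers receiving £37 (the £10.5 wedge).
Revenue = t · Q = 10.5 · 34 = £357.

Tax revenue = £357 million.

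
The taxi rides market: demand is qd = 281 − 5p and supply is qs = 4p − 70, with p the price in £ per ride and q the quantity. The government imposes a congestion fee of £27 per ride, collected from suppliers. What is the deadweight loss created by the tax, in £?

Deadweight loss = £810.

Without the tax, 281 − 5p = 4p − 70 gives 9p = 351, so p* = £39 and q* = 86.
With the tax collected from suppliers, supply shifts: qs = 4(p − 27) − 70.
New equilibrium: buyers pay £51, suppliers receive £24, q = 26. (Wedge: pb − ps = 27.)
Quantity falls by |ΔQ| = |86 − 26| = 60.
DWL = ½ · t · |ΔQ| = ½ · 27 · 60 = £810.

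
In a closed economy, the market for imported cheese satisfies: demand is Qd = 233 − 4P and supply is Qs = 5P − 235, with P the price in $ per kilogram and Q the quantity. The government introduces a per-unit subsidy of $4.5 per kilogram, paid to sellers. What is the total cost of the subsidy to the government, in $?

Without the subsidy, 233 − 4P = 5P − 235 gives 9P = 468, so P* = $52 and Q* = 25.
With a per-unit subsidy paid to sellers, each receives P + 4.5 per unit sold, so supply becomes Qs = 5(P + 4.5) − 235.
New equilibrium: buyers pay $49.5, sellers receive $54, Q = 35. (Wedge: Pb − Ps = −4.5.)
Outlay = t · Q = 4.5 · 35 = $157.5.

Government outlay = $157.5.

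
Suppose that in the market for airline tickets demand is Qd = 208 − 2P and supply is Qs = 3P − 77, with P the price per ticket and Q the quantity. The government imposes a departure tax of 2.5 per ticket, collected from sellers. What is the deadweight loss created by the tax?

Before the tax: set 208 − 2P = 3P − 77 → P* = 57, Q* = 94.
With the tax collected from sellers, supply shifts: Qs = 3(P − 2.5) − 77.
Solving gives Q = 91 with buyers paying 58.5 and sellers receiving 56 (the 2.5 wedge).
Quantity falls by |ΔQ| = |94 − 91| = 3.
DWL = ½ · t · |ΔQ| = ½ · 2.5 · 3 = 3.75.

Deadweight loss = 3.75.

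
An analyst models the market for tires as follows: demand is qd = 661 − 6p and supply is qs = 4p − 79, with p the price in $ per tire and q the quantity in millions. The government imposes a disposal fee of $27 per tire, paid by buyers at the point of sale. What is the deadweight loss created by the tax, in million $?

Deadweight loss = $874.8 million.

Without the tax, 661 − 6p = 4p − 79 gives 10p = 740, so p* = $74 and q* = 217.
With the tax collected from buyers, demand (in seller-price terms) shifts: qd = 661 − 6(p + 27).
Solving gives q = 152.2 with buyers paying $84.8 and producers receiving $57.8 (the $27 wedge).
Quantity falls by |ΔQ| = |217 − 152.2| = 64.8.
DWL = ½ · t · |ΔQ| = ½ · 27 · 64.8 = $874.8.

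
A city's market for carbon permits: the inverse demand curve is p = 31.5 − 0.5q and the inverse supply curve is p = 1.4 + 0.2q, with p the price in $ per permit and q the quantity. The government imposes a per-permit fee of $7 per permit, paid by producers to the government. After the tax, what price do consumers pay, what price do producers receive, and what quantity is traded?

Inverting to q(p) form: qd = 63 − 2p; qs = 5p − 7.
Without the tax, 63 − 2p = 5p − 7 gives 7p = 70, so p* = $10 and q* = 43.
With the tax collected from producers, supply shifts: qs = 5(p − 7) − 7.
New equilibrium: consumers pay $15, producers receive $8, q = 33. (Wedge: pb − ps = 7.)

Consumers pay $15; producers receive $8; quantity = 33.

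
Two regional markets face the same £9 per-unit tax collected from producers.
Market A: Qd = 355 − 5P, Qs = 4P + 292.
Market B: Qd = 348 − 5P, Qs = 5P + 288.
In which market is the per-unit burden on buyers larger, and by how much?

Market A: pre-tax P* = £7, Q* = 320; post-tax Q = 300; per-unit burden on buyers = £4.
Market B: pre-tax P* = £6, Q* = 318; post-tax Q = 295.5; per-unit burden on buyers = £4.5.
Difference: £4 vs £4.5 → market B is larger by £0.5.

Market B, by £0.5.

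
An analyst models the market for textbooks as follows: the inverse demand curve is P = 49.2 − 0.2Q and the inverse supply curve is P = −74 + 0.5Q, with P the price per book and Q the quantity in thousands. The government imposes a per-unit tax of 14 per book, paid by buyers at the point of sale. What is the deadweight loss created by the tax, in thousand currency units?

Rewrite in direct form: Qd = 246 − 5P and Qs = 2P + 148.
Before the tax: set 246 − 5P = 2P + 148 → P* = 14, Q* = 176.
With the tax collected from buyers, demand (in seller-price terms) shifts: Qd = 246 − 5(P + 14).
Solving gives Q = 156 with buyers paying 18 and sellers receiving 4 (the 14 wedge).
Quantity falls by |ΔQ| = |176 − 156| = 20.
DWL = ½ · t · |ΔQ| = ½ · 14 · 20 = 140.

Deadweight loss = 140 thousand.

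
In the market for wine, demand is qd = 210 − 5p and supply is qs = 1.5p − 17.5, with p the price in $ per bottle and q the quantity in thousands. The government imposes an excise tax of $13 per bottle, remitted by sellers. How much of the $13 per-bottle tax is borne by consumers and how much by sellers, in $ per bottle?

Before the tax: set 210 − 5p = 1.5p − 17.5 → p* = $35, q* = 35.
With the tax collected from sellers, supply shifts: qs = 1.5(p − 13) − 17.5.
New equilibrium: consumers pay $38, sellers receive $25, q = 20. (Wedge: pb − ps = 13.)
Burden on consumers: $3; on sellers: $10. (They sum to $13.)

Consumers bear $3 per bottle; sellers bear $10 per bottle.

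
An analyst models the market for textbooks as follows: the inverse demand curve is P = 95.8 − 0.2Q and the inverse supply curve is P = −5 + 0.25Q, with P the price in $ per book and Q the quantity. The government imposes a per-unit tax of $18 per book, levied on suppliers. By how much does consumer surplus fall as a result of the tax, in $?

Consumer surplus falls by $1632.

Inverting to Q(P) form: Qd = 479 − 5P; Qs = 4P + 20.
Without the tax, 479 − 5P = 4P + 20 gives 9P = 459, so P* = $51 and Q* = 224.
With the tax collected from suppliers, supply shifts: Qs = 4(P − 18) + 20.
Solving gives Q = 184 with consumers paying $59 and suppliers receiving $41 (the $18 wedge).
ΔCS is the trapezoid between Q = 184 and Q = 224 of height $8: ½ · (224 + 184) · 8 = $1632.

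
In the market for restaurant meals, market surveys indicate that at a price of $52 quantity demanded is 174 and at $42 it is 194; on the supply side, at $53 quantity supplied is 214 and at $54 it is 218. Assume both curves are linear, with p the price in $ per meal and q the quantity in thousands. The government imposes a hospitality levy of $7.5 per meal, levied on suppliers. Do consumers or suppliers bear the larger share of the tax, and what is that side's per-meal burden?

Consumers bear the larger share: $5 per meal.

Demand slope: (194 − 174)/(42 − 52) = -2, so qd = 278 − 2p.
Supply slope: (218 − 214)/(54 − 53) = 4, so qs = 4p + 2.
Without the tax, 278 − 2p = 4p + 2 gives 6p = 276, so p* = $46 and q* = 186.
With the tax collected from suppliers, supply shifts: qs = 4(p − 7.5) + 2.
New equilibrium: consumers pay $51, suppliers receive $43.5, q = 176. (Wedge: pb − ps = 7.5.)
Per-meal burden: consumers $5, suppliers $2.5.
Consumers take the larger share because demand is less price-elastic here (demand slope 2 vs supply slope 4).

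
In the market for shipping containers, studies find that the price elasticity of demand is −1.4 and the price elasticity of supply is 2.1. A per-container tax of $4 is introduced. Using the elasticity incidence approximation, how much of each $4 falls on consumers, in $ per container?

Incidence ratio: consumers' share ≈ εs / (εs + |εd|) = 2.1 / (2.1 + 1.4) = 0.6.
So consumers bear ≈ 0.6 × $4 = $2.4; suppliers bear $1.6.

Consumers bear ≈ $2.4 per container.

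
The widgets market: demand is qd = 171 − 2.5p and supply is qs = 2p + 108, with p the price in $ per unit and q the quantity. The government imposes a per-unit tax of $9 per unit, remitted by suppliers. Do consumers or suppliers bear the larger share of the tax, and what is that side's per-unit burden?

Before the tax: set 171 − 2.5p = 2p + 108 → p* = $14, q* = 136.
With the tax collected from suppliers, supply shifts: qs = 2(p − 9) + 108.
New equilibrium: consumers pay $18, suppliers receive $9, q = 126. (Wedge: pb − ps = 9.)
Per-unit burden: consumers $4, suppliers $5.
Suppliers take the larger share because supply is less price-elastic here (demand slope 2.5 vs supply slope 2).
The less price-elastic side of the market bears the larger share of a per-unit tax.

Suppliers bear the larger share: $5 per unit.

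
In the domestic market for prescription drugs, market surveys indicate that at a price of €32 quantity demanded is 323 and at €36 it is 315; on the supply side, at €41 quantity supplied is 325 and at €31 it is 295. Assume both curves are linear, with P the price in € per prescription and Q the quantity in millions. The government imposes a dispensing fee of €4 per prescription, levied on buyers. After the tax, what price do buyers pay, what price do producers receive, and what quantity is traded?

Demand slope: (315 − 323)/(36 − 32) = -2, so Qd = 387 − 2P.
Supply slope: (295 − 325)/(31 − 41) = 3, so Qs = 3P + 202.
Before the tax: set 387 − 2P = 3P + 202 → P* = €37, Q* = 313.
With the tax collected from buyers, demand (in seller-price terms) shifts: Qd = 387 − 2(P + 4).
Solving gives Q = 308.2 with buyers paying €39.4 and producers receiving €35.4 (the €4 wedge).
The less price-elastic side of the market bears the larger share of a per-unit tax.

Buyers pay €39.4; producers receive €35.4; quantity = 308.2.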